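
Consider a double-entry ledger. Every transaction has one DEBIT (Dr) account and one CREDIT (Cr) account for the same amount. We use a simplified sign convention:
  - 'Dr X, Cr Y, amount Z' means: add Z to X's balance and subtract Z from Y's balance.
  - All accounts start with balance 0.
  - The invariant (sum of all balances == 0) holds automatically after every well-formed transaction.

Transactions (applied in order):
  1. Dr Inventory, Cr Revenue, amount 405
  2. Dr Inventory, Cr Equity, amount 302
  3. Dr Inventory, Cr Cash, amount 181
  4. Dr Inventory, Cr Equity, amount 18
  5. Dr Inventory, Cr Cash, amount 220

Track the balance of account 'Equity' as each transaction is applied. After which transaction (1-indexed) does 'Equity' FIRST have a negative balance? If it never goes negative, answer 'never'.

After txn 1: Equity=0
After txn 2: Equity=-302

Answer: 2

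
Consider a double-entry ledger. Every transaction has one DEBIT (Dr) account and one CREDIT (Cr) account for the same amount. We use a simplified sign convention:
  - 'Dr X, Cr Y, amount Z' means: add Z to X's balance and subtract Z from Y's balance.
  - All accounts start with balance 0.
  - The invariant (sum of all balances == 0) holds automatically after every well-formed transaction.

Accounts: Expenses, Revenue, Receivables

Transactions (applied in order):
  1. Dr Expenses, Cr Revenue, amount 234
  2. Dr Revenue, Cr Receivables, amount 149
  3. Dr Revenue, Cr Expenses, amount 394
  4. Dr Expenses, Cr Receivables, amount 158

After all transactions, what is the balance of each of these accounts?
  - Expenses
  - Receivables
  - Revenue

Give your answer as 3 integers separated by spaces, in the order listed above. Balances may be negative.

After txn 1 (Dr Expenses, Cr Revenue, amount 234): Expenses=234 Revenue=-234
After txn 2 (Dr Revenue, Cr Receivables, amount 149): Expenses=234 Receivables=-149 Revenue=-85
After txn 3 (Dr Revenue, Cr Expenses, amount 394): Expenses=-160 Receivables=-149 Revenue=309
After txn 4 (Dr Expenses, Cr Receivables, amount 158): Expenses=-2 Receivables=-307 Revenue=309

Answer: -2 -307 309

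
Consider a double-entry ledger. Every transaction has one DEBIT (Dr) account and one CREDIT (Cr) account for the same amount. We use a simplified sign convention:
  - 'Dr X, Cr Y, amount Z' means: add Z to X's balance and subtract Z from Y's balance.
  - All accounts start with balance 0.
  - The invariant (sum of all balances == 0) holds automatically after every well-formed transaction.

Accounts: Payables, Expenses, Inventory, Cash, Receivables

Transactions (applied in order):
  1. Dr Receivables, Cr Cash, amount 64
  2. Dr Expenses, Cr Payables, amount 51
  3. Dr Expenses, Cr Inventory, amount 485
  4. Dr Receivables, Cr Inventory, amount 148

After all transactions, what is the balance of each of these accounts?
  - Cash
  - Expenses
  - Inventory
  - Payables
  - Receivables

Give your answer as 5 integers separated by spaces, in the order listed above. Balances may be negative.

After txn 1 (Dr Receivables, Cr Cash, amount 64): Cash=-64 Receivables=64
After txn 2 (Dr Expenses, Cr Payables, amount 51): Cash=-64 Expenses=51 Payables=-51 Receivables=64
After txn 3 (Dr Expenses, Cr Inventory, amount 485): Cash=-64 Expenses=536 Inventory=-485 Payables=-51 Receivables=64
After txn 4 (Dr Receivables, Cr Inventory, amount 148): Cash=-64 Expenses=536 Inventory=-633 Payables=-51 Receivables=212

Answer: -64 536 -633 -51 212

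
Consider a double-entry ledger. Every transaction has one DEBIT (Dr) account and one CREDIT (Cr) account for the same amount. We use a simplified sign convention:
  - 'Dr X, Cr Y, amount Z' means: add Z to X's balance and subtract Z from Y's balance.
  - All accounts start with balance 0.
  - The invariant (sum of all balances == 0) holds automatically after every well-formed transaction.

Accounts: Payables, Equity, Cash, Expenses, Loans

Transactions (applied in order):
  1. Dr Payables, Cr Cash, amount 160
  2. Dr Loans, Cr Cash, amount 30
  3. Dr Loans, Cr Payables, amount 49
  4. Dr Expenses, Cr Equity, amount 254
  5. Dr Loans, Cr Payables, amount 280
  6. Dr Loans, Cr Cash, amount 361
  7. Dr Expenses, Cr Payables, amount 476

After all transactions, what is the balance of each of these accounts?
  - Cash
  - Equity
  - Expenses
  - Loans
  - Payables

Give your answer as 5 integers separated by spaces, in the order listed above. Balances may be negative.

After txn 1 (Dr Payables, Cr Cash, amount 160): Cash=-160 Payables=160
After txn 2 (Dr Loans, Cr Cash, amount 30): Cash=-190 Loans=30 Payables=160
After txn 3 (Dr Loans, Cr Payables, amount 49): Cash=-190 Loans=79 Payables=111
After txn 4 (Dr Expenses, Cr Equity, amount 254): Cash=-190 Equity=-254 Expenses=254 Loans=79 Payables=111
After txn 5 (Dr Loans, Cr Payables, amount 280): Cash=-190 Equity=-254 Expenses=254 Loans=359 Payables=-169
After txn 6 (Dr Loans, Cr Cash, amount 361): Cash=-551 Equity=-254 Expenses=254 Loans=720 Payables=-169
After txn 7 (Dr Expenses, Cr Payables, amount 476): Cash=-551 Equity=-254 Expenses=730 Loans=720 Payables=-645

Answer: -551 -254 730 720 -645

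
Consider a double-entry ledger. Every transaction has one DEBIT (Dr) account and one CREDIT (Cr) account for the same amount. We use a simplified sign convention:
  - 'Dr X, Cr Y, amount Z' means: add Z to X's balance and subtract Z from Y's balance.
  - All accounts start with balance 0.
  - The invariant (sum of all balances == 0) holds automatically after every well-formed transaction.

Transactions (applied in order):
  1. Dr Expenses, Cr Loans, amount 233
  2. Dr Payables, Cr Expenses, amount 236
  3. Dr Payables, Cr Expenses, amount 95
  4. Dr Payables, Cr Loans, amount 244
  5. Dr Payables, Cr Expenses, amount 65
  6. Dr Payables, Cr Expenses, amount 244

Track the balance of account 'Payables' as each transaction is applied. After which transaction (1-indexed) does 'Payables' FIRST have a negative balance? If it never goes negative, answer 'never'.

Answer: never

Derivation:
After txn 1: Payables=0
After txn 2: Payables=236
After txn 3: Payables=331
After txn 4: Payables=575
After txn 5: Payables=640
After txn 6: Payables=884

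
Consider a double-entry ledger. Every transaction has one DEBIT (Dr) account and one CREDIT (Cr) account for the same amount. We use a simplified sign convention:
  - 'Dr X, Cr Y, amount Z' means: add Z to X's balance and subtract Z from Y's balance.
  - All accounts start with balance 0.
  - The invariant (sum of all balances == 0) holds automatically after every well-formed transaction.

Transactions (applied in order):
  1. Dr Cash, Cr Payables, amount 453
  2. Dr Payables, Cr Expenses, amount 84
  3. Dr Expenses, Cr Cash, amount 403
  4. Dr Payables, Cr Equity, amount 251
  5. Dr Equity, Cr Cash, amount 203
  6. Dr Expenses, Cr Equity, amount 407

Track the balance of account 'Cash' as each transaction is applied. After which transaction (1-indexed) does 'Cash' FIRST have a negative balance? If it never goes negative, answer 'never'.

After txn 1: Cash=453
After txn 2: Cash=453
After txn 3: Cash=50
After txn 4: Cash=50
After txn 5: Cash=-153

Answer: 5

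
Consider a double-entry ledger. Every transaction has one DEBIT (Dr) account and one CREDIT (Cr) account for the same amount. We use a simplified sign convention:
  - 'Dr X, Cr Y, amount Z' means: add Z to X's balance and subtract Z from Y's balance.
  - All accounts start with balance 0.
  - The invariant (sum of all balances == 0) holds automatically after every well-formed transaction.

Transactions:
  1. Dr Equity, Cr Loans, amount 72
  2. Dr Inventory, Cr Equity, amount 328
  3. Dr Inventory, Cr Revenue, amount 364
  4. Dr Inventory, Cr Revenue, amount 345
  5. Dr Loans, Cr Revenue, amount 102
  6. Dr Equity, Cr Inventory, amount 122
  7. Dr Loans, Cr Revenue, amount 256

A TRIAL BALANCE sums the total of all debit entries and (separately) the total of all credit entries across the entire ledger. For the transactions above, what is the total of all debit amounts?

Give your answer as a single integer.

Answer: 1589

Derivation:
Txn 1: debit+=72
Txn 2: debit+=328
Txn 3: debit+=364
Txn 4: debit+=345
Txn 5: debit+=102
Txn 6: debit+=122
Txn 7: debit+=256
Total debits = 1589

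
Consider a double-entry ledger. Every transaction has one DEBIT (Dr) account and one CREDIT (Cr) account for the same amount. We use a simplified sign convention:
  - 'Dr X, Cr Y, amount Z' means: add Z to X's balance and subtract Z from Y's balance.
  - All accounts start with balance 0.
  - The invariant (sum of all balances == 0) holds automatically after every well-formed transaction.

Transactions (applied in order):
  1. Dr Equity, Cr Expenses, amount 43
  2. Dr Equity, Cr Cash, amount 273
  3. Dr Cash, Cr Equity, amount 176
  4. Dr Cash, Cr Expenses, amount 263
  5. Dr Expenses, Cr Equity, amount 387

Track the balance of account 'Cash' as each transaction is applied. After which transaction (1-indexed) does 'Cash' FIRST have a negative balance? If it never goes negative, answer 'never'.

Answer: 2

Derivation:
After txn 1: Cash=0
After txn 2: Cash=-273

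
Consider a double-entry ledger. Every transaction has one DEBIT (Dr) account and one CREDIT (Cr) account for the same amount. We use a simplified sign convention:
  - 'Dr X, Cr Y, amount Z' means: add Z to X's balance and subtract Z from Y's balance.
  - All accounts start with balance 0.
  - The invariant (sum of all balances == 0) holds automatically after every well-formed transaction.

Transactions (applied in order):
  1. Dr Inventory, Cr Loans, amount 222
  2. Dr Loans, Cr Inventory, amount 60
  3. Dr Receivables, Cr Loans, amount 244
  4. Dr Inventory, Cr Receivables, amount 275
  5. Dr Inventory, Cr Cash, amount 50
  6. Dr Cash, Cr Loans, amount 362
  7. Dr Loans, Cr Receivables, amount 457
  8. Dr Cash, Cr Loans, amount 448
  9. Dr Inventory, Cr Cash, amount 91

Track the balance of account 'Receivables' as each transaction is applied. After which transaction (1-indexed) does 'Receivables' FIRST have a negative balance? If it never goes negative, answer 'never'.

Answer: 4

Derivation:
After txn 1: Receivables=0
After txn 2: Receivables=0
After txn 3: Receivables=244
After txn 4: Receivables=-31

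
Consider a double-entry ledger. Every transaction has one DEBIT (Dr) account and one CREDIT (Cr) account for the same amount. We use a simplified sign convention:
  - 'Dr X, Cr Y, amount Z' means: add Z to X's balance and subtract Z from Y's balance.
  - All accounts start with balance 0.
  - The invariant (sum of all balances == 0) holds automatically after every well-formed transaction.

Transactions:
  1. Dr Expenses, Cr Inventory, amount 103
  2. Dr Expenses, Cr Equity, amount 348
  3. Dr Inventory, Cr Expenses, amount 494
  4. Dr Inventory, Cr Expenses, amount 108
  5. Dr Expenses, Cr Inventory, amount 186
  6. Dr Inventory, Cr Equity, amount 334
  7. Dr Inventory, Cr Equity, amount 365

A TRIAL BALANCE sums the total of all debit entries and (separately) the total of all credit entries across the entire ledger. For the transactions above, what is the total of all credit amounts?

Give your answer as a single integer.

Txn 1: credit+=103
Txn 2: credit+=348
Txn 3: credit+=494
Txn 4: credit+=108
Txn 5: credit+=186
Txn 6: credit+=334
Txn 7: credit+=365
Total credits = 1938

Answer: 1938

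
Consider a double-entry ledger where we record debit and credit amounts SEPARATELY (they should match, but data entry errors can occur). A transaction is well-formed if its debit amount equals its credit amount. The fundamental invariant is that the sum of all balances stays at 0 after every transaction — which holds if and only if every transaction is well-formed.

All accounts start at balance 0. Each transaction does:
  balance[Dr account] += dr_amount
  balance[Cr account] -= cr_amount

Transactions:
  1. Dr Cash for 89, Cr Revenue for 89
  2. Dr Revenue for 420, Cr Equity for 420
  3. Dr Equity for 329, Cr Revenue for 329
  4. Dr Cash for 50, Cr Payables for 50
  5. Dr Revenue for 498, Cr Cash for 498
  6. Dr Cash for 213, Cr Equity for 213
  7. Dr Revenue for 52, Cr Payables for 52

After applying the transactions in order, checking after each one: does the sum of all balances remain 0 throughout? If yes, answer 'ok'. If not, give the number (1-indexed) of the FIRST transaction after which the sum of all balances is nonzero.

After txn 1: dr=89 cr=89 sum_balances=0
After txn 2: dr=420 cr=420 sum_balances=0
After txn 3: dr=329 cr=329 sum_balances=0
After txn 4: dr=50 cr=50 sum_balances=0
After txn 5: dr=498 cr=498 sum_balances=0
After txn 6: dr=213 cr=213 sum_balances=0
After txn 7: dr=52 cr=52 sum_balances=0

Answer: ok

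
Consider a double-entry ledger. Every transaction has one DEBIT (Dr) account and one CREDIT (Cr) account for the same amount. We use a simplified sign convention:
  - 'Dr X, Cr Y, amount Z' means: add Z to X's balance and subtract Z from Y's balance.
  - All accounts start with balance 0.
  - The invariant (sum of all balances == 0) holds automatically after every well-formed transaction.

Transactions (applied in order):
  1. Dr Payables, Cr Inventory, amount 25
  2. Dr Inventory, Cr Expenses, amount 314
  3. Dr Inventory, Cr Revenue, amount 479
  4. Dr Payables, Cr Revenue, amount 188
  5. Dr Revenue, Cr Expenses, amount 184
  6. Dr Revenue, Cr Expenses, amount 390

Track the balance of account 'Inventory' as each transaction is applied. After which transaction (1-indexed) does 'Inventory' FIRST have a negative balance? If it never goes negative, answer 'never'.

Answer: 1

Derivation:
After txn 1: Inventory=-25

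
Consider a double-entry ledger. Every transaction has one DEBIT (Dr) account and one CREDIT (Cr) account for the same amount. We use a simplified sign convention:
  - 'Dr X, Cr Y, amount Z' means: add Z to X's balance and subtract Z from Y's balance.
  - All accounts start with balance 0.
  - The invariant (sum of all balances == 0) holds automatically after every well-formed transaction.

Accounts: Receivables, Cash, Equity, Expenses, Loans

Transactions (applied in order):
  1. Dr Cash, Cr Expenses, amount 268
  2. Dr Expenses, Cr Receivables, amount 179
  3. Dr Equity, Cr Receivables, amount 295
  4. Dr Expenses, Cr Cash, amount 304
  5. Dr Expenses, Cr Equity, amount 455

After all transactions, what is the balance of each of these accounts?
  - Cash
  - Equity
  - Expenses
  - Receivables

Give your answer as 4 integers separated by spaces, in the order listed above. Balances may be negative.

After txn 1 (Dr Cash, Cr Expenses, amount 268): Cash=268 Expenses=-268
After txn 2 (Dr Expenses, Cr Receivables, amount 179): Cash=268 Expenses=-89 Receivables=-179
After txn 3 (Dr Equity, Cr Receivables, amount 295): Cash=268 Equity=295 Expenses=-89 Receivables=-474
After txn 4 (Dr Expenses, Cr Cash, amount 304): Cash=-36 Equity=295 Expenses=215 Receivables=-474
After txn 5 (Dr Expenses, Cr Equity, amount 455): Cash=-36 Equity=-160 Expenses=670 Receivables=-474

Answer: -36 -160 670 -474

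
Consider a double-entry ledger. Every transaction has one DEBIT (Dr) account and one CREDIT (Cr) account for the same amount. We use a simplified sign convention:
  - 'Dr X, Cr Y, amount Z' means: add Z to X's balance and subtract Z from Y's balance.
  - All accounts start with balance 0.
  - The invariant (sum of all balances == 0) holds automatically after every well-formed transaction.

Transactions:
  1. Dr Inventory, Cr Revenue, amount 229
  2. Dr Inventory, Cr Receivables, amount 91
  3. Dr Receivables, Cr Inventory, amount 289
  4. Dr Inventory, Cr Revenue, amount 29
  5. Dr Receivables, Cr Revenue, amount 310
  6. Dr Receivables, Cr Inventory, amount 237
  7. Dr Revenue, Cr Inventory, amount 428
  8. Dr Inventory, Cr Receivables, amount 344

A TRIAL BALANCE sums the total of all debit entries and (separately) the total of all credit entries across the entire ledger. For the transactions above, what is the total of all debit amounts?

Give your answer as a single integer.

Answer: 1957

Derivation:
Txn 1: debit+=229
Txn 2: debit+=91
Txn 3: debit+=289
Txn 4: debit+=29
Txn 5: debit+=310
Txn 6: debit+=237
Txn 7: debit+=428
Txn 8: debit+=344
Total debits = 1957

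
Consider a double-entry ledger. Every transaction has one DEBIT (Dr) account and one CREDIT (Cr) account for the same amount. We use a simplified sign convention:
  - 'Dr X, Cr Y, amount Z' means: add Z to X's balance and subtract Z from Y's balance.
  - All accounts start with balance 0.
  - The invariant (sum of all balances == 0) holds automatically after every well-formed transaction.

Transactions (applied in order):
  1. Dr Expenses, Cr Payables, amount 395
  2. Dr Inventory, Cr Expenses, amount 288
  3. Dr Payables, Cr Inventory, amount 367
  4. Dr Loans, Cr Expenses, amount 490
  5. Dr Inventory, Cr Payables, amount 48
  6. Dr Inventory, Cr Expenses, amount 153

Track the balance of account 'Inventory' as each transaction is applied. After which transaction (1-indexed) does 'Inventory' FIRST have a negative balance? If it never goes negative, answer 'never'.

After txn 1: Inventory=0
After txn 2: Inventory=288
After txn 3: Inventory=-79

Answer: 3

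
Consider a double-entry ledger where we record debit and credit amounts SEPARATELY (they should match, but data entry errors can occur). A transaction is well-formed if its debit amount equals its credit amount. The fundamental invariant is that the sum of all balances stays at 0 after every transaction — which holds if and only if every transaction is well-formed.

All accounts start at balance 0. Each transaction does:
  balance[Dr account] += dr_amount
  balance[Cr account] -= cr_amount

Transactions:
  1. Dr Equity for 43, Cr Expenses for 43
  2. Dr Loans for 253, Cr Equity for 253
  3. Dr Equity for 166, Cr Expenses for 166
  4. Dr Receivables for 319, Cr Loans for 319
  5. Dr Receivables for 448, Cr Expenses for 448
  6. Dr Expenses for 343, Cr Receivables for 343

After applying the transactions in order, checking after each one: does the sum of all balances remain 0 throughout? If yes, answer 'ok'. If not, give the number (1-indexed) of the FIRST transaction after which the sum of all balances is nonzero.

After txn 1: dr=43 cr=43 sum_balances=0
After txn 2: dr=253 cr=253 sum_balances=0
After txn 3: dr=166 cr=166 sum_balances=0
After txn 4: dr=319 cr=319 sum_balances=0
After txn 5: dr=448 cr=448 sum_balances=0
After txn 6: dr=343 cr=343 sum_balances=0

Answer: ok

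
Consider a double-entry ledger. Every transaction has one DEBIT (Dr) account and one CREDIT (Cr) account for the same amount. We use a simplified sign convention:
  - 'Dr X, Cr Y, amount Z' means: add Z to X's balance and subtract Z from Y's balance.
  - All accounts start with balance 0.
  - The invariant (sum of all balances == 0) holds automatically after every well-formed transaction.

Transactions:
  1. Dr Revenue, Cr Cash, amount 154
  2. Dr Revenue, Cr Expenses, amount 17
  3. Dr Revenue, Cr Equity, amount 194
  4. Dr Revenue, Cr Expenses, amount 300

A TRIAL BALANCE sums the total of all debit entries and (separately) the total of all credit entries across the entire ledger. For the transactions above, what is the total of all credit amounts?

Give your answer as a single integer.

Answer: 665

Derivation:
Txn 1: credit+=154
Txn 2: credit+=17
Txn 3: credit+=194
Txn 4: credit+=300
Total credits = 665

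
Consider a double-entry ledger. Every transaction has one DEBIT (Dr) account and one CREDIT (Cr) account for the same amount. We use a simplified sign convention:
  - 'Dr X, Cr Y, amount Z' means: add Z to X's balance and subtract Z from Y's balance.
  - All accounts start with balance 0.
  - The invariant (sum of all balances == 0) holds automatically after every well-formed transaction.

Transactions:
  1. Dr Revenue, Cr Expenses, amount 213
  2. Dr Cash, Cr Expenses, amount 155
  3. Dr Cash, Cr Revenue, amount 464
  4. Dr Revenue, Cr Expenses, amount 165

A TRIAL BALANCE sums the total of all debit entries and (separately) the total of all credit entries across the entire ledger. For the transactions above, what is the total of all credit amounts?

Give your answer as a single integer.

Txn 1: credit+=213
Txn 2: credit+=155
Txn 3: credit+=464
Txn 4: credit+=165
Total credits = 997

Answer: 997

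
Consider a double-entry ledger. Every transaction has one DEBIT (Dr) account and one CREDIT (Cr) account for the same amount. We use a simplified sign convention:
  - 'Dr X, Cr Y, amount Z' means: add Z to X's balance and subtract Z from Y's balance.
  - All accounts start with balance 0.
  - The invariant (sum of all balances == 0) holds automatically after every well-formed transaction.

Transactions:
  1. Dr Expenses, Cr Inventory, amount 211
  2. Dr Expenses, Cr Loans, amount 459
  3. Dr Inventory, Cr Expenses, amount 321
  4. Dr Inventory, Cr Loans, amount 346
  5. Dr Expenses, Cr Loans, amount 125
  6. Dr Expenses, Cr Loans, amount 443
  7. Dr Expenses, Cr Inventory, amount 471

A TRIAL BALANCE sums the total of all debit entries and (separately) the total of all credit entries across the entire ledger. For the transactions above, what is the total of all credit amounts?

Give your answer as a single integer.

Txn 1: credit+=211
Txn 2: credit+=459
Txn 3: credit+=321
Txn 4: credit+=346
Txn 5: credit+=125
Txn 6: credit+=443
Txn 7: credit+=471
Total credits = 2376

Answer: 2376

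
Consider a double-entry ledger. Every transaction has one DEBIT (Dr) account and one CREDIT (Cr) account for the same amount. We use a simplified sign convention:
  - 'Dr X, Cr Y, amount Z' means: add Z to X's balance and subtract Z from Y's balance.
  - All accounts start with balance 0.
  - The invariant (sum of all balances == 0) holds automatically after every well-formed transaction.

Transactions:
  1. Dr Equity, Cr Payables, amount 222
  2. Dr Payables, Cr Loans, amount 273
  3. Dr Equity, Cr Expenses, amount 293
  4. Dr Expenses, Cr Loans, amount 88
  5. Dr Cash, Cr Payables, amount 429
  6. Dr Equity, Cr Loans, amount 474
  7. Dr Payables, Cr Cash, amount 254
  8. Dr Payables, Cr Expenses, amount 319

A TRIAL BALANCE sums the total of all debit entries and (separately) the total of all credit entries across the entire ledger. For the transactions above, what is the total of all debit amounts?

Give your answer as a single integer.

Txn 1: debit+=222
Txn 2: debit+=273
Txn 3: debit+=293
Txn 4: debit+=88
Txn 5: debit+=429
Txn 6: debit+=474
Txn 7: debit+=254
Txn 8: debit+=319
Total debits = 2352

Answer: 2352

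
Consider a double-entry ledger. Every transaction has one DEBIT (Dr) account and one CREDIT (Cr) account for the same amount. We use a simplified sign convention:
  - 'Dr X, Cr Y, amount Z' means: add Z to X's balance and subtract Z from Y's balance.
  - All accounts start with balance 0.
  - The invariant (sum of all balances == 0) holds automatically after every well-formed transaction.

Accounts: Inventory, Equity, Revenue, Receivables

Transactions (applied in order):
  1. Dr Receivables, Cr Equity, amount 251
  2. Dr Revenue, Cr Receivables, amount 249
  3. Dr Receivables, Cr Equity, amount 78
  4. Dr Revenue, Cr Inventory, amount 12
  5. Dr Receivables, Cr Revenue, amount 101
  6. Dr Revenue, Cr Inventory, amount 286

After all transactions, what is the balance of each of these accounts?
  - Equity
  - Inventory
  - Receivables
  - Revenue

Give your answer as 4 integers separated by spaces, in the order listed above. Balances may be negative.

After txn 1 (Dr Receivables, Cr Equity, amount 251): Equity=-251 Receivables=251
After txn 2 (Dr Revenue, Cr Receivables, amount 249): Equity=-251 Receivables=2 Revenue=249
After txn 3 (Dr Receivables, Cr Equity, amount 78): Equity=-329 Receivables=80 Revenue=249
After txn 4 (Dr Revenue, Cr Inventory, amount 12): Equity=-329 Inventory=-12 Receivables=80 Revenue=261
After txn 5 (Dr Receivables, Cr Revenue, amount 101): Equity=-329 Inventory=-12 Receivables=181 Revenue=160
After txn 6 (Dr Revenue, Cr Inventory, amount 286): Equity=-329 Inventory=-298 Receivables=181 Revenue=446

Answer: -329 -298 181 446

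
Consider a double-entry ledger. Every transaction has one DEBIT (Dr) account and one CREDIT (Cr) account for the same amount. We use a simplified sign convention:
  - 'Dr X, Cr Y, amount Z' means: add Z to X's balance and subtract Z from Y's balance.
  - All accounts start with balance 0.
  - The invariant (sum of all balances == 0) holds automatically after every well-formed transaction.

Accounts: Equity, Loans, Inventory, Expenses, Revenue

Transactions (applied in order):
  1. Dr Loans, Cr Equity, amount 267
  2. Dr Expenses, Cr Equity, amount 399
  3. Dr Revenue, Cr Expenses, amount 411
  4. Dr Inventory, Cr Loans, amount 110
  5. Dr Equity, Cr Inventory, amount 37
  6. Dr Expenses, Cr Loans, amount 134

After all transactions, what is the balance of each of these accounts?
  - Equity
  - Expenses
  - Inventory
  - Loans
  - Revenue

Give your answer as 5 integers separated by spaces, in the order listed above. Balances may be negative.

After txn 1 (Dr Loans, Cr Equity, amount 267): Equity=-267 Loans=267
After txn 2 (Dr Expenses, Cr Equity, amount 399): Equity=-666 Expenses=399 Loans=267
After txn 3 (Dr Revenue, Cr Expenses, amount 411): Equity=-666 Expenses=-12 Loans=267 Revenue=411
After txn 4 (Dr Inventory, Cr Loans, amount 110): Equity=-666 Expenses=-12 Inventory=110 Loans=157 Revenue=411
After txn 5 (Dr Equity, Cr Inventory, amount 37): Equity=-629 Expenses=-12 Inventory=73 Loans=157 Revenue=411
After txn 6 (Dr Expenses, Cr Loans, amount 134): Equity=-629 Expenses=122 Inventory=73 Loans=23 Revenue=411

Answer: -629 122 73 23 411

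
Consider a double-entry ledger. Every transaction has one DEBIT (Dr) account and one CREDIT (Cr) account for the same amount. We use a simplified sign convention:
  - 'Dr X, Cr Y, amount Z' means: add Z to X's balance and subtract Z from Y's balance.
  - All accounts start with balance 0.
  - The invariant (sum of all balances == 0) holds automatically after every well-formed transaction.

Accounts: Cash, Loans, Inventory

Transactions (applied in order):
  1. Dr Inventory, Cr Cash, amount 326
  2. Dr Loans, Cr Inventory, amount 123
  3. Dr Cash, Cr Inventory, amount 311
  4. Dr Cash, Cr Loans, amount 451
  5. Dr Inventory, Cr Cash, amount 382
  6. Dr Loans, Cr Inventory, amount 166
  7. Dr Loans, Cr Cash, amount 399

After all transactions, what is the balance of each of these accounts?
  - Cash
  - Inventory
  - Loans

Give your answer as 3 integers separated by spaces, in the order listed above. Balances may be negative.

Answer: -345 108 237

Derivation:
After txn 1 (Dr Inventory, Cr Cash, amount 326): Cash=-326 Inventory=326
After txn 2 (Dr Loans, Cr Inventory, amount 123): Cash=-326 Inventory=203 Loans=123
After txn 3 (Dr Cash, Cr Inventory, amount 311): Cash=-15 Inventory=-108 Loans=123
After txn 4 (Dr Cash, Cr Loans, amount 451): Cash=436 Inventory=-108 Loans=-328
After txn 5 (Dr Inventory, Cr Cash, amount 382): Cash=54 Inventory=274 Loans=-328
After txn 6 (Dr Loans, Cr Inventory, amount 166): Cash=54 Inventory=108 Loans=-162
After txn 7 (Dr Loans, Cr Cash, amount 399): Cash=-345 Inventory=108 Loans=237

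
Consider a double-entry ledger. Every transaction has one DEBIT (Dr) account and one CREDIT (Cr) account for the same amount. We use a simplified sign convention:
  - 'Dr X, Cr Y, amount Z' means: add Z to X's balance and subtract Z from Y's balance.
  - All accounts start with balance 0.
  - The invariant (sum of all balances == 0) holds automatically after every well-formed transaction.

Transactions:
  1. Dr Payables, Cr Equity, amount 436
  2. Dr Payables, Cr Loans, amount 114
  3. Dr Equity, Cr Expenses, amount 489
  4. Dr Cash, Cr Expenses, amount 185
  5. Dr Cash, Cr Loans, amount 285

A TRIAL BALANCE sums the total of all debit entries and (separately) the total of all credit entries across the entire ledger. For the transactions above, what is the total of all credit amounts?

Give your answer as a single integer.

Answer: 1509

Derivation:
Txn 1: credit+=436
Txn 2: credit+=114
Txn 3: credit+=489
Txn 4: credit+=185
Txn 5: credit+=285
Total credits = 1509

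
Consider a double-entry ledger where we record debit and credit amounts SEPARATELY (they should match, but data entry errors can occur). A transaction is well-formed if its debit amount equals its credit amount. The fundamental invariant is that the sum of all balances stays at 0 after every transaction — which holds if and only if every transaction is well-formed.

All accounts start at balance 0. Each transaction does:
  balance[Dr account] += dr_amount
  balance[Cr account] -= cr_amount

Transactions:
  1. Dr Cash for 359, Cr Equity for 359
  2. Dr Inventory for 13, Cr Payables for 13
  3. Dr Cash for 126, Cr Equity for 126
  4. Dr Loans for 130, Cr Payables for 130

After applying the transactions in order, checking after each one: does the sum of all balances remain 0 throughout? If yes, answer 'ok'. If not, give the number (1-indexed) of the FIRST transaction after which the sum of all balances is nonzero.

Answer: ok

Derivation:
After txn 1: dr=359 cr=359 sum_balances=0
After txn 2: dr=13 cr=13 sum_balances=0
After txn 3: dr=126 cr=126 sum_balances=0
After txn 4: dr=130 cr=130 sum_balances=0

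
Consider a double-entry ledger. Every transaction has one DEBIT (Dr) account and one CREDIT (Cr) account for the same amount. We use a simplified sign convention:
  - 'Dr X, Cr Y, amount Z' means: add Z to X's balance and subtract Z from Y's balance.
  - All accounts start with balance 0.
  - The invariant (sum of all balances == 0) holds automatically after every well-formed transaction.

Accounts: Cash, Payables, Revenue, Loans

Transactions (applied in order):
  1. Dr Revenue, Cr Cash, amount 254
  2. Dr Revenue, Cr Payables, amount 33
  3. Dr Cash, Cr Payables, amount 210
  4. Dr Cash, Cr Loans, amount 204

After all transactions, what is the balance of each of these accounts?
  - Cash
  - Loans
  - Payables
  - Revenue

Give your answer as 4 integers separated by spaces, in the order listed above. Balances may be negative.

After txn 1 (Dr Revenue, Cr Cash, amount 254): Cash=-254 Revenue=254
After txn 2 (Dr Revenue, Cr Payables, amount 33): Cash=-254 Payables=-33 Revenue=287
After txn 3 (Dr Cash, Cr Payables, amount 210): Cash=-44 Payables=-243 Revenue=287
After txn 4 (Dr Cash, Cr Loans, amount 204): Cash=160 Loans=-204 Payables=-243 Revenue=287

Answer: 160 -204 -243 287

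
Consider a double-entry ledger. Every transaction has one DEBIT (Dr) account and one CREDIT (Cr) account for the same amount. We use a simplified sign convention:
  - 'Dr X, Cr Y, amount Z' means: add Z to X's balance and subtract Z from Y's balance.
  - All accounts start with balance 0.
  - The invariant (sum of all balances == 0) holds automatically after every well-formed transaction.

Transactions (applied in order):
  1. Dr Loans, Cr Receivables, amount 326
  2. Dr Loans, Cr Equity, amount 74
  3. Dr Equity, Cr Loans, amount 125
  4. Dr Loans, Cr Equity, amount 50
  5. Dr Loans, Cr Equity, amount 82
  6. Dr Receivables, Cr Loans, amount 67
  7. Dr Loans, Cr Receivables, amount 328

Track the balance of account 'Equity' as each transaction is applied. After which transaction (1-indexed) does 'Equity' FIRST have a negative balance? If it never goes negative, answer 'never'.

Answer: 2

Derivation:
After txn 1: Equity=0
After txn 2: Equity=-74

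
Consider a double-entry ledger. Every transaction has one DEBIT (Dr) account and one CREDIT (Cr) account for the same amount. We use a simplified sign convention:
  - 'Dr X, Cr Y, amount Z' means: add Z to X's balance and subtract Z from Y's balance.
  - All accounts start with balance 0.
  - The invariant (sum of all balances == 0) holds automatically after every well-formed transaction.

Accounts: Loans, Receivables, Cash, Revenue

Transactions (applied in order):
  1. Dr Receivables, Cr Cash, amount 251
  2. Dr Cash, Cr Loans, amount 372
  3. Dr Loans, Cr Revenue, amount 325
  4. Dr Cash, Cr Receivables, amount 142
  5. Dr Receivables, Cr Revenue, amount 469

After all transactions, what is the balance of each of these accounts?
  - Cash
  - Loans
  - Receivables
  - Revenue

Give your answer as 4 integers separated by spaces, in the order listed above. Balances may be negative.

After txn 1 (Dr Receivables, Cr Cash, amount 251): Cash=-251 Receivables=251
After txn 2 (Dr Cash, Cr Loans, amount 372): Cash=121 Loans=-372 Receivables=251
After txn 3 (Dr Loans, Cr Revenue, amount 325): Cash=121 Loans=-47 Receivables=251 Revenue=-325
After txn 4 (Dr Cash, Cr Receivables, amount 142): Cash=263 Loans=-47 Receivables=109 Revenue=-325
After txn 5 (Dr Receivables, Cr Revenue, amount 469): Cash=263 Loans=-47 Receivables=578 Revenue=-794

Answer: 263 -47 578 -794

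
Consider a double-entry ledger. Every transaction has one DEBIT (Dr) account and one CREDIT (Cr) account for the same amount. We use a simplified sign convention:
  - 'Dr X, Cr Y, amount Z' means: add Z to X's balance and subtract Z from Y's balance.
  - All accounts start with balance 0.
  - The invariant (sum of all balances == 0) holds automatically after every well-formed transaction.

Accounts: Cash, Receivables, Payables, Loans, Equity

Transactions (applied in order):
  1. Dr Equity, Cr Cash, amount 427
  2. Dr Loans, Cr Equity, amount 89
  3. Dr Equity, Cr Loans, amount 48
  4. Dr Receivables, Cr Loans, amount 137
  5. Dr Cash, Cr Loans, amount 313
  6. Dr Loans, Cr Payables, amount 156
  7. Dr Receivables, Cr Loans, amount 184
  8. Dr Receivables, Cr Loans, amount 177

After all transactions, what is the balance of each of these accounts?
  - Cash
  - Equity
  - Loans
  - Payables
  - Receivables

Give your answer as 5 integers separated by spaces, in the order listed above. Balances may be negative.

Answer: -114 386 -614 -156 498

Derivation:
After txn 1 (Dr Equity, Cr Cash, amount 427): Cash=-427 Equity=427
After txn 2 (Dr Loans, Cr Equity, amount 89): Cash=-427 Equity=338 Loans=89
After txn 3 (Dr Equity, Cr Loans, amount 48): Cash=-427 Equity=386 Loans=41
After txn 4 (Dr Receivables, Cr Loans, amount 137): Cash=-427 Equity=386 Loans=-96 Receivables=137
After txn 5 (Dr Cash, Cr Loans, amount 313): Cash=-114 Equity=386 Loans=-409 Receivables=137
After txn 6 (Dr Loans, Cr Payables, amount 156): Cash=-114 Equity=386 Loans=-253 Payables=-156 Receivables=137
After txn 7 (Dr Receivables, Cr Loans, amount 184): Cash=-114 Equity=386 Loans=-437 Payables=-156 Receivables=321
After txn 8 (Dr Receivables, Cr Loans, amount 177): Cash=-114 Equity=386 Loans=-614 Payables=-156 Receivables=498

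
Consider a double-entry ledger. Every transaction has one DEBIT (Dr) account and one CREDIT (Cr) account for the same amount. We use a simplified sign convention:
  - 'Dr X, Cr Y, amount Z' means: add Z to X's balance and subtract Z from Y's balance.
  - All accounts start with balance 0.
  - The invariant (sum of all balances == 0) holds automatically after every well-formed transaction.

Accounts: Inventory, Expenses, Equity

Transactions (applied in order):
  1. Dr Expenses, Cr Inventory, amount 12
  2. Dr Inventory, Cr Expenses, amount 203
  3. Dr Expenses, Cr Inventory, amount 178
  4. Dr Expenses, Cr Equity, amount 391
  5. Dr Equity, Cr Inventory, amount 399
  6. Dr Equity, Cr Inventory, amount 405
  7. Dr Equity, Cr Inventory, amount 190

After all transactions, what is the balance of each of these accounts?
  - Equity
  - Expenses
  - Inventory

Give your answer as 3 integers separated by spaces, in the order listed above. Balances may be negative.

After txn 1 (Dr Expenses, Cr Inventory, amount 12): Expenses=12 Inventory=-12
After txn 2 (Dr Inventory, Cr Expenses, amount 203): Expenses=-191 Inventory=191
After txn 3 (Dr Expenses, Cr Inventory, amount 178): Expenses=-13 Inventory=13
After txn 4 (Dr Expenses, Cr Equity, amount 391): Equity=-391 Expenses=378 Inventory=13
After txn 5 (Dr Equity, Cr Inventory, amount 399): Equity=8 Expenses=378 Inventory=-386
After txn 6 (Dr Equity, Cr Inventory, amount 405): Equity=413 Expenses=378 Inventory=-791
After txn 7 (Dr Equity, Cr Inventory, amount 190): Equity=603 Expenses=378 Inventory=-981

Answer: 603 378 -981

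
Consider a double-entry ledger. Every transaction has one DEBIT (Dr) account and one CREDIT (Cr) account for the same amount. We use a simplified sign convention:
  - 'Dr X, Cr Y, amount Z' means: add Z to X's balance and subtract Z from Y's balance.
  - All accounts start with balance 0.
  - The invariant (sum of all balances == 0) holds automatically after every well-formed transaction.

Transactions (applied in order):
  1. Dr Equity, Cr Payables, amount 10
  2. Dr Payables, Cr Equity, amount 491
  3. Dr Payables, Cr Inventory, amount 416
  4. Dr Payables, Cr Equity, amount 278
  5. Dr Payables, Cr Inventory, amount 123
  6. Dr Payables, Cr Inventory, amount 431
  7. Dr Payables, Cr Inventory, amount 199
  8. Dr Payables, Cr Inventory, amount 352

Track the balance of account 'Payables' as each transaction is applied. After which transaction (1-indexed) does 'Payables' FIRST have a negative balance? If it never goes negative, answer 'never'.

After txn 1: Payables=-10

Answer: 1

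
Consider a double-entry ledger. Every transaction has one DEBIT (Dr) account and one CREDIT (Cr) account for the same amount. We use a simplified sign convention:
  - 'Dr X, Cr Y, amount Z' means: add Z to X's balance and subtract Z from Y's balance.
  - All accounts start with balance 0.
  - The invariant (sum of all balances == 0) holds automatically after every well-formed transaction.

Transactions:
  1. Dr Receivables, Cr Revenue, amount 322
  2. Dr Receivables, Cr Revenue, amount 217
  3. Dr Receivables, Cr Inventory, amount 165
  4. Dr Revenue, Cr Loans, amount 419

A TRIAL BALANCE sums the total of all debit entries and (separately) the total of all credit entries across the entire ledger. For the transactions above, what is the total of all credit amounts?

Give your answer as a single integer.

Txn 1: credit+=322
Txn 2: credit+=217
Txn 3: credit+=165
Txn 4: credit+=419
Total credits = 1123

Answer: 1123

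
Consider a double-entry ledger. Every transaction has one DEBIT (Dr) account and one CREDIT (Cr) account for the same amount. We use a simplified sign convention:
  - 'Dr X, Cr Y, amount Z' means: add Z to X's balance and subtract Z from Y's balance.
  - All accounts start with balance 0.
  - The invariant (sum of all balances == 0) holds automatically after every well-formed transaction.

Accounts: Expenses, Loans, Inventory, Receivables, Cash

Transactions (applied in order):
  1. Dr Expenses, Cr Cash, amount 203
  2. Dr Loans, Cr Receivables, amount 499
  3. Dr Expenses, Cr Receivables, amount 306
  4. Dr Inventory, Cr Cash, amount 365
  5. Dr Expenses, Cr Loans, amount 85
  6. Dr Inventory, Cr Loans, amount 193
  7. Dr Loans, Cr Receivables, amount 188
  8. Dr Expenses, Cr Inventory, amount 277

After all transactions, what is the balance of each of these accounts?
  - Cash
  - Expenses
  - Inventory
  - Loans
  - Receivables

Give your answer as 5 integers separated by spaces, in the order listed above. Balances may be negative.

After txn 1 (Dr Expenses, Cr Cash, amount 203): Cash=-203 Expenses=203
After txn 2 (Dr Loans, Cr Receivables, amount 499): Cash=-203 Expenses=203 Loans=499 Receivables=-499
After txn 3 (Dr Expenses, Cr Receivables, amount 306): Cash=-203 Expenses=509 Loans=499 Receivables=-805
After txn 4 (Dr Inventory, Cr Cash, amount 365): Cash=-568 Expenses=509 Inventory=365 Loans=499 Receivables=-805
After txn 5 (Dr Expenses, Cr Loans, amount 85): Cash=-568 Expenses=594 Inventory=365 Loans=414 Receivables=-805
After txn 6 (Dr Inventory, Cr Loans, amount 193): Cash=-568 Expenses=594 Inventory=558 Loans=221 Receivables=-805
After txn 7 (Dr Loans, Cr Receivables, amount 188): Cash=-568 Expenses=594 Inventory=558 Loans=409 Receivables=-993
After txn 8 (Dr Expenses, Cr Inventory, amount 277): Cash=-568 Expenses=871 Inventory=281 Loans=409 Receivables=-993

Answer: -568 871 281 409 -993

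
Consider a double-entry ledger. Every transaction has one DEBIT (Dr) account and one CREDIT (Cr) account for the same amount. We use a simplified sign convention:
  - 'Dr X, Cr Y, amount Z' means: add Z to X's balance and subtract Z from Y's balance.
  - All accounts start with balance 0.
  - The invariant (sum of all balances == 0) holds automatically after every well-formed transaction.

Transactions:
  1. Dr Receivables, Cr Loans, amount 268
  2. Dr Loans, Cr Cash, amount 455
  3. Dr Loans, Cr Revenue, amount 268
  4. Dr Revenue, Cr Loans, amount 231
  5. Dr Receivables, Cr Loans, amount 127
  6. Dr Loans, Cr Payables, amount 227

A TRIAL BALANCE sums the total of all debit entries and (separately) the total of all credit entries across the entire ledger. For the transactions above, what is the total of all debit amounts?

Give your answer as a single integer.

Txn 1: debit+=268
Txn 2: debit+=455
Txn 3: debit+=268
Txn 4: debit+=231
Txn 5: debit+=127
Txn 6: debit+=227
Total debits = 1576

Answer: 1576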